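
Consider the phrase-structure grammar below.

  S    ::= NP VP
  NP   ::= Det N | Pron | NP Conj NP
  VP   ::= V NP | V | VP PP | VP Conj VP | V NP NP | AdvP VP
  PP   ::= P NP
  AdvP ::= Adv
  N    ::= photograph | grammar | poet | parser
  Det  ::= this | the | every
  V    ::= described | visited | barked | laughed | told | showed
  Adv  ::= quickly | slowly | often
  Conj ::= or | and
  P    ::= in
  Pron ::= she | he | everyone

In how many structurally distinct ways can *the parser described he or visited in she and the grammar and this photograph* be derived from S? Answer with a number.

4

Two of the 4 distinct bracketings:
[S [NP [Det the] [N parser]] [VP [VP [VP [V described] [NP [Pron he]]] [Conj or] [VP [V visited]]] [PP [P in] [NP [NP [Pron she]] [Conj and] [NP [NP [Det the] [N grammar]] [Conj and] [NP [Det this] [N photograph]]]]]]]
[S [NP [Det the] [N parser]] [VP [VP [VP [V described] [NP [Pron he]]] [Conj or] [VP [V visited]]] [PP [P in] [NP [NP [NP [Pron she]] [Conj and] [NP [Det the] [N grammar]]] [Conj and] [NP [Det this] [N photograph]]]]]]
The trees differ in how a recursive rule is bracketed over the same span.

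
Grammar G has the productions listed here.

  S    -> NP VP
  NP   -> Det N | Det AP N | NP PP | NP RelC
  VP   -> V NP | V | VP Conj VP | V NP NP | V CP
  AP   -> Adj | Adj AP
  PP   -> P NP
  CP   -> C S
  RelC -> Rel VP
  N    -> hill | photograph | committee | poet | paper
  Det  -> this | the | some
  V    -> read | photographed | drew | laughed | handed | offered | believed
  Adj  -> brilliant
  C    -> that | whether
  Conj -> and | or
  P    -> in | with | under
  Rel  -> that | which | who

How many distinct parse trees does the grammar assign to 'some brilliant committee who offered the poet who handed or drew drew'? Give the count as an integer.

3

Two of the 3 distinct bracketings:
[S [NP [NP [Det some] [AP [Adj brilliant]] [N committee]] [RelC [Rel who] [VP [V offered] [NP [NP [Det the] [N poet]] [RelC [Rel who] [VP [VP [V handed]] [Conj or] [VP [V drew]]]]]]]] [VP [V drew]]]
[S [NP [NP [Det some] [AP [Adj brilliant]] [N committee]] [RelC [Rel who] [VP [VP [V offered] [NP [NP [Det the] [N poet]] [RelC [Rel who] [VP [V handed]]]]] [Conj or] [VP [V drew]]]]] [VP [V drew]]]
The trees differ in how a recursive rule is bracketed over the same span.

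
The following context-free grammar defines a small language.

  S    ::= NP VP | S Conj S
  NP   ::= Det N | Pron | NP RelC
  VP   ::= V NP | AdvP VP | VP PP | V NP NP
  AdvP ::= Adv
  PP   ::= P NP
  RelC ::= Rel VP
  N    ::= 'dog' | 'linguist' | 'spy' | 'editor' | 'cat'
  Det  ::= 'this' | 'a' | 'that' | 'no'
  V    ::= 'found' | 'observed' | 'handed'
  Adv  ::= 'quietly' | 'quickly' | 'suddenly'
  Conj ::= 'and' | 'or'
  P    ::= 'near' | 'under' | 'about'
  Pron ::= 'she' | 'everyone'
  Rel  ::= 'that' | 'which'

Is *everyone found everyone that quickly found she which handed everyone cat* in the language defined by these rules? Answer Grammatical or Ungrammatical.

Ungrammatical

A Pron word can never sit immediately before an N word in any string this grammar generates, so the substring 'everyone cat' rules out a derivation.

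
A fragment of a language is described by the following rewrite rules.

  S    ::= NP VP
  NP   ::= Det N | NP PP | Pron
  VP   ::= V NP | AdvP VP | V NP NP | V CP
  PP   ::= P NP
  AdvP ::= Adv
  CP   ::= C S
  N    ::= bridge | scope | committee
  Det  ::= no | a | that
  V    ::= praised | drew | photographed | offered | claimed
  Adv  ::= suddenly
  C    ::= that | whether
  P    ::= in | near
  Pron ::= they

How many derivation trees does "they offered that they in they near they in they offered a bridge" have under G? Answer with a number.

Two of the 5 distinct bracketings:
[S [NP [Pron they]] [VP [V offered] [CP [C that] [S [NP [NP [Pron they]] [PP [P in] [NP [NP [Pron they]] [PP [P near] [NP [NP [Pron they]] [PP [P in] [NP [Pron they]]]]]]]] [VP [V offered] [NP [Det a] [N bridge]]]]]]]
[S [NP [Pron they]] [VP [V offered] [CP [C that] [S [NP [NP [Pron they]] [PP [P in] [NP [NP [NP [Pron they]] [PP [P near] [NP [Pron they]]]] [PP [P in] [NP [Pron they]]]]]] [VP [V offered] [NP [Det a] [N bridge]]]]]]]
The trees differ in how a recursive rule is bracketed over the same span.

5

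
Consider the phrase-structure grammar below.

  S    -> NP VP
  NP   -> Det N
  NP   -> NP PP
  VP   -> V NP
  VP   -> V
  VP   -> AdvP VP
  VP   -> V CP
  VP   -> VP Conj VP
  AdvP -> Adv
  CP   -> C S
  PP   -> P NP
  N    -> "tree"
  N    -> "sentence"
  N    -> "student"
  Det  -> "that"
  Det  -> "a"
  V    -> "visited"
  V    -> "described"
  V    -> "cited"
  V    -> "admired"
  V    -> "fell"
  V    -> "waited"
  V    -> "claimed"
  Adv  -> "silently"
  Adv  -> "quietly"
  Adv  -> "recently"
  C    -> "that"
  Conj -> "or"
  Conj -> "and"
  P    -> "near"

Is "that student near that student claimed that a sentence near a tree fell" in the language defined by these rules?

Grammatical

[S [NP [NP [Det that] [N student]] [PP [P near] [NP [Det that] [N student]]]] [VP [V claimed] [CP [C that] [S [NP [NP [Det a] [N sentence]] [PP [P near] [NP [Det a] [N tree]]]] [VP [V fell]]]]]]
The bracketing above is licensed at every node by one of the given productions, with S at the root.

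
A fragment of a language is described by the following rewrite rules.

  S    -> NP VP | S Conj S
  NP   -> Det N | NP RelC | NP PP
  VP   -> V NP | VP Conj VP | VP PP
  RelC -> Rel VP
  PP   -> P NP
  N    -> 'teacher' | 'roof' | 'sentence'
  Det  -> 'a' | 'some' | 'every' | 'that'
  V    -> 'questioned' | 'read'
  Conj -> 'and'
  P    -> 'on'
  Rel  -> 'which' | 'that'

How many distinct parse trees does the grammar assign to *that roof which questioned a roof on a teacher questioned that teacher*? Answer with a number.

Two of the 3 distinct bracketings:
[S [NP [NP [Det that] [N roof]] [RelC [Rel which] [VP [V questioned] [NP [NP [Det a] [N roof]] [PP [P on] [NP [Det a] [N teacher]]]]]]] [VP [V questioned] [NP [Det that] [N teacher]]]]
[S [NP [NP [Det that] [N roof]] [RelC [Rel which] [VP [VP [V questioned] [NP [Det a] [N roof]]] [PP [P on] [NP [Det a] [N teacher]]]]]] [VP [V questioned] [NP [Det that] [N teacher]]]]
The difference turns on whether NP → NP PP is used at the relevant span, versus an alternative expansion of NP.

3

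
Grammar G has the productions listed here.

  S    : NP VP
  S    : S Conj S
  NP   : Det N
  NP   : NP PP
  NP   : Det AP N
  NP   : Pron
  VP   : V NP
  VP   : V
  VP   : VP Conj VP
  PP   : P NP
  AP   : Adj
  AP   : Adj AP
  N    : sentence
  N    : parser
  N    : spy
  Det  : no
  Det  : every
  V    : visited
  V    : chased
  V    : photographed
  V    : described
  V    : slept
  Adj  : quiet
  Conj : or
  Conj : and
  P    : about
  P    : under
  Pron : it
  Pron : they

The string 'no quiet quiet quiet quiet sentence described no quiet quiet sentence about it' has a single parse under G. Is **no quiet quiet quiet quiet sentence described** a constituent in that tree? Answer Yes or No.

No

[S [NP [Det no] [AP [Adj quiet] [AP [Adj quiet] [AP [Adj quiet] [AP [Adj quiet]]]]] [N sentence]] [VP [V described] [NP [NP [Det no] [AP [Adj quiet] [AP [Adj quiet]]] [N sentence]] [PP [P about] [NP [Pron it]]]]]]
The smallest constituent containing 'no quiet quiet quiet quiet sentence described' is the S spanning 'no quiet quiet quiet quiet sentence described no quiet quiet sentence about it'; no single node in the tree dominates exactly the given words.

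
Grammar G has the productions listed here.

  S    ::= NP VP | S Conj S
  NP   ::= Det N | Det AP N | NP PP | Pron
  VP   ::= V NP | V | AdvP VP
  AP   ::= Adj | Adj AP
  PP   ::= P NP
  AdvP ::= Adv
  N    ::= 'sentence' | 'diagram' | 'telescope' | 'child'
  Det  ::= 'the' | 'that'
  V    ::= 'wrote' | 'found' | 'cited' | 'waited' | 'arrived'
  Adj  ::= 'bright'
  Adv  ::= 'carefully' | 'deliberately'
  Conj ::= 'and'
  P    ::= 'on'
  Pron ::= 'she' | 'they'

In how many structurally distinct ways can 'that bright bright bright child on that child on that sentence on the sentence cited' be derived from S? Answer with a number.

5

Two of the 5 distinct bracketings:
[S [NP [NP [Det that] [AP [Adj bright] [AP [Adj bright] [AP [Adj bright]]]] [N child]] [PP [P on] [NP [NP [Det that] [N child]] [PP [P on] [NP [NP [Det that] [N sentence]] [PP [P on] [NP [Det the] [N sentence]]]]]]]] [VP [V cited]]]
[S [NP [NP [Det that] [AP [Adj bright] [AP [Adj bright] [AP [Adj bright]]]] [N child]] [PP [P on] [NP [NP [NP [Det that] [N child]] [PP [P on] [NP [Det that] [N sentence]]]] [PP [P on] [NP [Det the] [N sentence]]]]]] [VP [V cited]]]
The trees differ in how a recursive rule is bracketed over the same span.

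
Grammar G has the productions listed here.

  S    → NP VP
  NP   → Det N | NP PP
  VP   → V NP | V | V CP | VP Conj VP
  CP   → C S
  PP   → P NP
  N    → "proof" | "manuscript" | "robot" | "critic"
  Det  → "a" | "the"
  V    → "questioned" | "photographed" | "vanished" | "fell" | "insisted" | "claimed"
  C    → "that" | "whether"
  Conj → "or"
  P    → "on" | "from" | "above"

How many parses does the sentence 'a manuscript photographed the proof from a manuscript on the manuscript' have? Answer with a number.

The two bracketings:
[S [NP [Det a] [N manuscript]] [VP [V photographed] [NP [NP [Det the] [N proof]] [PP [P from] [NP [NP [Det a] [N manuscript]] [PP [P on] [NP [Det the] [N manuscript]]]]]]]]
[S [NP [Det a] [N manuscript]] [VP [V photographed] [NP [NP [NP [Det the] [N proof]] [PP [P from] [NP [Det a] [N manuscript]]]] [PP [P on] [NP [Det the] [N manuscript]]]]]]
The trees differ in how a recursive rule is bracketed over the same span.

2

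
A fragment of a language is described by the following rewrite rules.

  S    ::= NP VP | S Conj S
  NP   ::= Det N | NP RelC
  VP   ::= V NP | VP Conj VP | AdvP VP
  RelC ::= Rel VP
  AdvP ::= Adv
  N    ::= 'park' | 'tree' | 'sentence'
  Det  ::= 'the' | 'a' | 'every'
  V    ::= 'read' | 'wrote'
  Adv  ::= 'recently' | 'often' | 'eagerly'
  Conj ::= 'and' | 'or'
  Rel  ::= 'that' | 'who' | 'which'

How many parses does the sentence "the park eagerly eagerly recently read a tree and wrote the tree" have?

4

Two of the 4 distinct bracketings:
[S [NP [Det the] [N park]] [VP [VP [AdvP [Adv eagerly]] [VP [AdvP [Adv eagerly]] [VP [AdvP [Adv recently]] [VP [V read] [NP [Det a] [N tree]]]]]] [Conj and] [VP [V wrote] [NP [Det the] [N tree]]]]]
[S [NP [Det the] [N park]] [VP [AdvP [Adv eagerly]] [VP [VP [AdvP [Adv eagerly]] [VP [AdvP [Adv recently]] [VP [V read] [NP [Det a] [N tree]]]]] [Conj and] [VP [V wrote] [NP [Det the] [N tree]]]]]]
The trees differ in how a recursive rule is bracketed over the same span.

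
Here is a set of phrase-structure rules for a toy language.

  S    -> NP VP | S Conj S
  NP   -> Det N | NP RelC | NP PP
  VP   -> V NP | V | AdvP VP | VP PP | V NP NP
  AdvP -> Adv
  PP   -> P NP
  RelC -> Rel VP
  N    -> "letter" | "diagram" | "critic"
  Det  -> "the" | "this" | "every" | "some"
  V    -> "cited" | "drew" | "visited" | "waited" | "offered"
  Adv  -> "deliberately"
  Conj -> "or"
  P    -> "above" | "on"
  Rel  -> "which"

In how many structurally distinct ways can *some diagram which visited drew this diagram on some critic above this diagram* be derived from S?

Two of the 5 distinct bracketings:
[S [NP [NP [Det some] [N diagram]] [RelC [Rel which] [VP [V visited]]]] [VP [V drew] [NP [NP [Det this] [N diagram]] [PP [P on] [NP [NP [Det some] [N critic]] [PP [P above] [NP [Det this] [N diagram]]]]]]]]
[S [NP [NP [Det some] [N diagram]] [RelC [Rel which] [VP [V visited]]]] [VP [V drew] [NP [NP [NP [Det this] [N diagram]] [PP [P on] [NP [Det some] [N critic]]]] [PP [P above] [NP [Det this] [N diagram]]]]]]
The trees differ in how a recursive rule is bracketed over the same span.

5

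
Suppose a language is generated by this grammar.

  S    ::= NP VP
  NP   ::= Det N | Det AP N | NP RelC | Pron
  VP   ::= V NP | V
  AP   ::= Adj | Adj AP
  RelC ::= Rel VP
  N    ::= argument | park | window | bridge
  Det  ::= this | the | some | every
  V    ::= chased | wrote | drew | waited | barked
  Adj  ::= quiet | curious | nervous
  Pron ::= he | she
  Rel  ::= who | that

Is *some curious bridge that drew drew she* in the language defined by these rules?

Grammatical

[S [NP [NP [Det some] [AP [Adj curious]] [N bridge]] [RelC [Rel that] [VP [V drew]]]] [VP [V drew] [NP [Pron she]]]]
The bracketing above is licensed at every node by one of the given productions, with S at the root.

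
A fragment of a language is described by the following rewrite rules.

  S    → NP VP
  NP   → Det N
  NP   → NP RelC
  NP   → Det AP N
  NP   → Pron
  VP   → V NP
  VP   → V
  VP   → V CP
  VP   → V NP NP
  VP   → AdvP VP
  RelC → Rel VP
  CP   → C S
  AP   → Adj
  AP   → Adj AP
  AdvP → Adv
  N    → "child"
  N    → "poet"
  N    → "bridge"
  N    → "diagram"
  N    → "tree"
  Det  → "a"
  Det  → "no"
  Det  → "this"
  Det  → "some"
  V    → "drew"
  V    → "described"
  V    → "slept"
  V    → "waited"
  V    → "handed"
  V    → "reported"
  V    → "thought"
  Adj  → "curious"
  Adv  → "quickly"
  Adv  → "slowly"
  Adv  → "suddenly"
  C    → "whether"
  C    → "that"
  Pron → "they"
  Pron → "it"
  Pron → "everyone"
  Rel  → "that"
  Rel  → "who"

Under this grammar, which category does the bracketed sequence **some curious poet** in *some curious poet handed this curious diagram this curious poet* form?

S
  NP
    Det: some
    AP
      Adj: curious
    N: poet
  VP
    V: handed
    NP
      Det: this
      AP
        Adj: curious
      N: diagram
    NP
      Det: this
      AP
        Adj: curious
      N: poet
The span 'some curious poet' is the NP node built by NP → Det AP N.

NP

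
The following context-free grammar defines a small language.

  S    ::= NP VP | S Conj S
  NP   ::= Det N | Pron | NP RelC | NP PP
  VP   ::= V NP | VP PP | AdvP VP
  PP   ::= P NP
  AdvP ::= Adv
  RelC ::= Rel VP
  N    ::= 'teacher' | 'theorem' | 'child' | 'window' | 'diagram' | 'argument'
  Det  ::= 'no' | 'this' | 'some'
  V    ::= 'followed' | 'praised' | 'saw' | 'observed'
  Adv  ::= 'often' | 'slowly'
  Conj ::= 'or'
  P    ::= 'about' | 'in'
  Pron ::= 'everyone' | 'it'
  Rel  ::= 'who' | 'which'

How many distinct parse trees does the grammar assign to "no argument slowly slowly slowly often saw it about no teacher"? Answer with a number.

6

Two of the 6 distinct bracketings:
[S [NP [Det no] [N argument]] [VP [VP [AdvP [Adv slowly]] [VP [AdvP [Adv slowly]] [VP [AdvP [Adv slowly]] [VP [AdvP [Adv often]] [VP [V saw] [NP [Pron it]]]]]]] [PP [P about] [NP [Det no] [N teacher]]]]]
[S [NP [Det no] [N argument]] [VP [AdvP [Adv slowly]] [VP [VP [AdvP [Adv slowly]] [VP [AdvP [Adv slowly]] [VP [AdvP [Adv often]] [VP [V saw] [NP [Pron it]]]]]] [PP [P about] [NP [Det no] [N teacher]]]]]]
The trees differ in how a recursive rule is bracketed over the same span.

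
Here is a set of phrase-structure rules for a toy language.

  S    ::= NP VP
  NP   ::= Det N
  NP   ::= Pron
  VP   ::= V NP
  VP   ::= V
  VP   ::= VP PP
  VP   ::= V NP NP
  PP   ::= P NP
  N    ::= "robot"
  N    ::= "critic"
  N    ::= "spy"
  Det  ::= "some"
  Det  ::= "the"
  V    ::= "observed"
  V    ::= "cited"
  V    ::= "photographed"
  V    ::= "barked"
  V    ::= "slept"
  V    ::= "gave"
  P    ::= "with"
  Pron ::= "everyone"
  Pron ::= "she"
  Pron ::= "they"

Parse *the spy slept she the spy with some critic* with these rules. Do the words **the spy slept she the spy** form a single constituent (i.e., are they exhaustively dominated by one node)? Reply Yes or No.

[S [NP [Det the] [N spy]] [VP [VP [V slept] [NP [Pron she]] [NP [Det the] [N spy]]] [PP [P with] [NP [Det some] [N critic]]]]]
The smallest constituent containing 'the spy slept she the spy' is the S spanning 'the spy slept she the spy with some critic'; no single node in the tree dominates exactly the given words.

No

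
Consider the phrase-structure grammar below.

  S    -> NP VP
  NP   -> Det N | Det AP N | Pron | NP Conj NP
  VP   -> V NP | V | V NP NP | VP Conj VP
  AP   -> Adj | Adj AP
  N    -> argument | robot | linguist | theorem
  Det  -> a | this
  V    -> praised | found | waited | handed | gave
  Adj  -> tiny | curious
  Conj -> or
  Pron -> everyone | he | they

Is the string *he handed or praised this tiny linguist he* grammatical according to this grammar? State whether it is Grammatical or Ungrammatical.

Grammatical

S
  NP
    Pron: he
  VP
    VP
      V: handed
    Conj: or
    VP
      V: praised
      NP
        Det: this
        AP
          Adj: tiny
        N: linguist
      NP
        Pron: he
The bracketing above is licensed at every node by one of the given productions, with S at the root.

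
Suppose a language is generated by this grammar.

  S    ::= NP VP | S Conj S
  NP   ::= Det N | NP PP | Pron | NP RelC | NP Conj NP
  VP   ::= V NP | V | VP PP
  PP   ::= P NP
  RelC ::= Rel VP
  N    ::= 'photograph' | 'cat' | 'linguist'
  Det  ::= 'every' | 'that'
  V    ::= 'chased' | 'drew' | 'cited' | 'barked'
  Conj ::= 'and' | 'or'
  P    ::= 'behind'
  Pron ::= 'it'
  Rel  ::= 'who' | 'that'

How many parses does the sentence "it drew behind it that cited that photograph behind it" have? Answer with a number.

Two of the 4 distinct bracketings:
[S [NP [Pron it]] [VP [VP [V drew]] [PP [P behind] [NP [NP [NP [Pron it]] [RelC [Rel that] [VP [V cited] [NP [Det that] [N photograph]]]]] [PP [P behind] [NP [Pron it]]]]]]]
[S [NP [Pron it]] [VP [VP [V drew]] [PP [P behind] [NP [NP [Pron it]] [RelC [Rel that] [VP [V cited] [NP [NP [Det that] [N photograph]] [PP [P behind] [NP [Pron it]]]]]]]]]]
The trees differ in how a recursive rule is bracketed over the same span.

4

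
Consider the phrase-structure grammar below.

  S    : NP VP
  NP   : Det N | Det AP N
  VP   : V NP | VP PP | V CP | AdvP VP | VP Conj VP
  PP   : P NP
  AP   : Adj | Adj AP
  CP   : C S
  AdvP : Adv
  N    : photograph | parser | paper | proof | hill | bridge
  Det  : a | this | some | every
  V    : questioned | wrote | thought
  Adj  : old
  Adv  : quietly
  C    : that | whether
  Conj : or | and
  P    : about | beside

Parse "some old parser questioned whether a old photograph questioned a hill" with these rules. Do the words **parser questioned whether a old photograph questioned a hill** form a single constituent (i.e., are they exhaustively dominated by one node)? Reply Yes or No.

No

[S [NP [Det some] [AP [Adj old]] [N parser]] [VP [V questioned] [CP [C whether] [S [NP [Det a] [AP [Adj old]] [N photograph]] [VP [V questioned] [NP [Det a] [N hill]]]]]]]
The smallest constituent containing 'parser questioned whether a old photograph questioned a hill' is the S spanning 'some old parser questioned whether a old photograph questioned a hill'; no single node in the tree dominates exactly the given words.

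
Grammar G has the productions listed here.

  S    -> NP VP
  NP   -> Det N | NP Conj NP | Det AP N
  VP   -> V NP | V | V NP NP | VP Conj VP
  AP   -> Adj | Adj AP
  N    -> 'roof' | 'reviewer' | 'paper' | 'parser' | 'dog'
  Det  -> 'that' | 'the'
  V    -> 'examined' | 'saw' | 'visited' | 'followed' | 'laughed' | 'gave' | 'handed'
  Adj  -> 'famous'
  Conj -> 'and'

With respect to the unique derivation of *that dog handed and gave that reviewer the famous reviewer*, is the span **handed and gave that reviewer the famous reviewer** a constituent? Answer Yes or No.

[S [NP [Det that] [N dog]] [VP [VP [V handed]] [Conj and] [VP [V gave] [NP [Det that] [N reviewer]] [NP [Det the] [AP [Adj famous]] [N reviewer]]]]]
The words 'handed and gave that reviewer the famous reviewer' are exhaustively dominated by a single VP node (built by VP → VP Conj VP), so they form a constituent.

Yes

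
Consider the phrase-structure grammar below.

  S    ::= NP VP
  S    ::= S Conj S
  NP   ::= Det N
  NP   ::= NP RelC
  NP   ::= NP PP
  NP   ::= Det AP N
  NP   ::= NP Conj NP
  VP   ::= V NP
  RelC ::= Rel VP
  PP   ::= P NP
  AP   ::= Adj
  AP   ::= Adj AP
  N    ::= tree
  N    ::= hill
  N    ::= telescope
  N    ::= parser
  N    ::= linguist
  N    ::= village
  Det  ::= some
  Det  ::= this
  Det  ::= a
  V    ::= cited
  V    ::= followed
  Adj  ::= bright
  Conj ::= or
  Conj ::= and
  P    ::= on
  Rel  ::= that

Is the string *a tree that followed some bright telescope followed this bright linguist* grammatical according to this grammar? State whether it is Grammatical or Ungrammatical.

Grammatical

S
  NP
    NP
      Det: a
      N: tree
    RelC
      Rel: that
      VP
        V: followed
        NP
          Det: some
          AP
            Adj: bright
          N: telescope
  VP
    V: followed
    NP
      Det: this
      AP
        Adj: bright
      N: linguist
Each bracket corresponds to one application of a listed rule, so the string is derivable from S.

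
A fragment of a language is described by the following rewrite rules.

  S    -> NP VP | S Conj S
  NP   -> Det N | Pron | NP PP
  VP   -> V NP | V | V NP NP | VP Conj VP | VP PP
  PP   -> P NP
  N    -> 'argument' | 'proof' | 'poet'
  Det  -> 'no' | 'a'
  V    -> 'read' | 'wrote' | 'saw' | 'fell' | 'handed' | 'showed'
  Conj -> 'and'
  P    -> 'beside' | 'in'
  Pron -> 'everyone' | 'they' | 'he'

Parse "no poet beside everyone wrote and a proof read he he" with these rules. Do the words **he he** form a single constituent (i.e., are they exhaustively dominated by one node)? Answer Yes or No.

[S [S [NP [NP [Det no] [N poet]] [PP [P beside] [NP [Pron everyone]]]] [VP [V wrote]]] [Conj and] [S [NP [Det a] [N proof]] [VP [V read] [NP [Pron he]] [NP [Pron he]]]]]
The smallest constituent containing 'he he' is the VP spanning 'read he he'; no single node in the tree dominates exactly the given words.

No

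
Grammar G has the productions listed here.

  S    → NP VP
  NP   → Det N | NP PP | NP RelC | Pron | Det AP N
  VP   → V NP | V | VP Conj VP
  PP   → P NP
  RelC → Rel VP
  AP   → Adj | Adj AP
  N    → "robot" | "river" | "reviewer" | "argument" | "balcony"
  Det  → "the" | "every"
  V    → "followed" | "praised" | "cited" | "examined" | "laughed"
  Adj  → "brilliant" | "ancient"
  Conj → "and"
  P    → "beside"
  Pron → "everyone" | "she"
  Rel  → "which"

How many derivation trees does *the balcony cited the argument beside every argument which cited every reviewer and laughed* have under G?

4

Two of the 4 distinct bracketings:
[S [NP [Det the] [N balcony]] [VP [V cited] [NP [NP [Det the] [N argument]] [PP [P beside] [NP [NP [Det every] [N argument]] [RelC [Rel which] [VP [VP [V cited] [NP [Det every] [N reviewer]]] [Conj and] [VP [V laughed]]]]]]]]]
[S [NP [Det the] [N balcony]] [VP [V cited] [NP [NP [NP [Det the] [N argument]] [PP [P beside] [NP [Det every] [N argument]]]] [RelC [Rel which] [VP [VP [V cited] [NP [Det every] [N reviewer]]] [Conj and] [VP [V laughed]]]]]]]
The trees differ in how a recursive rule is bracketed over the same span.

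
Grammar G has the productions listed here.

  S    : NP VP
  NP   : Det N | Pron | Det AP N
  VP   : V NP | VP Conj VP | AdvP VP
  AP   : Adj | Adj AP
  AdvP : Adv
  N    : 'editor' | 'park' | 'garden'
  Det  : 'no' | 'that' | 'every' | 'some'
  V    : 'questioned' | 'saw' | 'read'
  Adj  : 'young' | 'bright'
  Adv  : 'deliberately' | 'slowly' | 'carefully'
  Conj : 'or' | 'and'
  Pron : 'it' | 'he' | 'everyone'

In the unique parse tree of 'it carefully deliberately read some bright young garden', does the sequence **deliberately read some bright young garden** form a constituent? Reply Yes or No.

[S [NP [Pron it]] [VP [AdvP [Adv carefully]] [VP [AdvP [Adv deliberately]] [VP [V read] [NP [Det some] [AP [Adj bright] [AP [Adj young]]] [N garden]]]]]]
The words 'deliberately read some bright young garden' are exhaustively dominated by a single VP node (built by VP → AdvP VP), so they form a constituent.

Yes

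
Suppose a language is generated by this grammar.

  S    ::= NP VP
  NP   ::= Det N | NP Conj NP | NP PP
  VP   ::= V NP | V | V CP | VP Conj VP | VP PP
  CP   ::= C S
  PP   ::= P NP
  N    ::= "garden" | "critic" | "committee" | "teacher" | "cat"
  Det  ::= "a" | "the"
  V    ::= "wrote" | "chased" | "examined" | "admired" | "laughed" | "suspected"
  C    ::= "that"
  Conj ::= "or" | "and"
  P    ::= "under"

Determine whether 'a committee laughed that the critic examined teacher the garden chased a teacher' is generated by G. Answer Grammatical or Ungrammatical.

A V word can never sit immediately before an N word in any string this grammar generates, so the substring 'examined teacher' rules out a derivation.

Ungrammatical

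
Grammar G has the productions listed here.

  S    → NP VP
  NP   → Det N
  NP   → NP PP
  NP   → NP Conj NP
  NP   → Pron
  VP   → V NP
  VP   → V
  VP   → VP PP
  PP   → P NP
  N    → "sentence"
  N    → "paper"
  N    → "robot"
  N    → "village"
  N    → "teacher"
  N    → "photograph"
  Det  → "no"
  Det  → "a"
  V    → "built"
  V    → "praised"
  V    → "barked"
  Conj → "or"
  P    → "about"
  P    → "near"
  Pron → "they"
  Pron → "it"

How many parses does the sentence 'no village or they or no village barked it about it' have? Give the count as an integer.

4

Two of the 4 distinct bracketings:
[S [NP [NP [Det no] [N village]] [Conj or] [NP [NP [Pron they]] [Conj or] [NP [Det no] [N village]]]] [VP [V barked] [NP [NP [Pron it]] [PP [P about] [NP [Pron it]]]]]]
[S [NP [NP [Det no] [N village]] [Conj or] [NP [NP [Pron they]] [Conj or] [NP [Det no] [N village]]]] [VP [VP [V barked] [NP [Pron it]]] [PP [P about] [NP [Pron it]]]]]
The difference turns on whether NP → NP PP is used at the relevant span, versus an alternative expansion of NP.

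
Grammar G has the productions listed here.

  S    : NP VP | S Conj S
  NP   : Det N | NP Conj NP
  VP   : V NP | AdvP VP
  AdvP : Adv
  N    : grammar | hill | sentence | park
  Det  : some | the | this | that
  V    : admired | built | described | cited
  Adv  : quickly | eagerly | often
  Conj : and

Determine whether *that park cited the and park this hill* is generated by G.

Ungrammatical

A Det word can never sit immediately before a Conj word in any string this grammar generates, so the substring 'the and' rules out a derivation.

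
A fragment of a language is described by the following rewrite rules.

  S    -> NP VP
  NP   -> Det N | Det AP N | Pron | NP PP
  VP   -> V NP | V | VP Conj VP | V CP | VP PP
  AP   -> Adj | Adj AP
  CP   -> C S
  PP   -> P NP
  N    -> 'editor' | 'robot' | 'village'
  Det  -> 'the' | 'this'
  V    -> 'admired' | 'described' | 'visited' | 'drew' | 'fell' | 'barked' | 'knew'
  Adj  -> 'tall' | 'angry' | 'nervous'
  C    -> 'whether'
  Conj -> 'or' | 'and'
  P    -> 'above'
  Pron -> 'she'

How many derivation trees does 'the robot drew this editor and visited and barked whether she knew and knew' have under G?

7

Two of the 7 distinct bracketings:
[S [NP [Det the] [N robot]] [VP [VP [V drew] [NP [Det this] [N editor]]] [Conj and] [VP [VP [V visited]] [Conj and] [VP [VP [V barked] [CP [C whether] [S [NP [Pron she]] [VP [V knew]]]]] [Conj and] [VP [V knew]]]]]]
[S [NP [Det the] [N robot]] [VP [VP [V drew] [NP [Det this] [N editor]]] [Conj and] [VP [VP [V visited]] [Conj and] [VP [V barked] [CP [C whether] [S [NP [Pron she]] [VP [VP [V knew]] [Conj and] [VP [V knew]]]]]]]]]
The trees differ in how a recursive rule is bracketed over the same span.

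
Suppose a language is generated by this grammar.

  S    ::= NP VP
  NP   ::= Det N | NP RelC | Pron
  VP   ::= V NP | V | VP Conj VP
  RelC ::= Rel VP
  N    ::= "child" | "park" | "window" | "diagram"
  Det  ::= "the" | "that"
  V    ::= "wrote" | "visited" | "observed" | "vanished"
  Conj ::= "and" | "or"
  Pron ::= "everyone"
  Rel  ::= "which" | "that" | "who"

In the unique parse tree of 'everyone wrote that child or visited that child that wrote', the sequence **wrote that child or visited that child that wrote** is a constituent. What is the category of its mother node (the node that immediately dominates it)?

[S [NP [Pron everyone]] [VP [VP [V wrote] [NP [Det that] [N child]]] [Conj or] [VP [V visited] [NP [NP [Det that] [N child]] [RelC [Rel that] [VP [V wrote]]]]]]]
The span 'wrote that child or visited that child that wrote' is the VP node built by VP → VP Conj VP.
Its mother is the S built by S → NP VP.

S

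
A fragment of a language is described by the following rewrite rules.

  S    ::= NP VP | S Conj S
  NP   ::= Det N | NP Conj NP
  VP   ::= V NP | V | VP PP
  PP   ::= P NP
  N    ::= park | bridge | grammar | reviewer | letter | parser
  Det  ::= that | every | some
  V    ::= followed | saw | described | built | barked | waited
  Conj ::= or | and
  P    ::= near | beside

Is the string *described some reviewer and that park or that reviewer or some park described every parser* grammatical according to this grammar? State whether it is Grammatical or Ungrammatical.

For S → NP VP, no prefix of the string parses as an NP. The alternative S rule S → S Conj S likewise has no satisfying split.

Ungrammatical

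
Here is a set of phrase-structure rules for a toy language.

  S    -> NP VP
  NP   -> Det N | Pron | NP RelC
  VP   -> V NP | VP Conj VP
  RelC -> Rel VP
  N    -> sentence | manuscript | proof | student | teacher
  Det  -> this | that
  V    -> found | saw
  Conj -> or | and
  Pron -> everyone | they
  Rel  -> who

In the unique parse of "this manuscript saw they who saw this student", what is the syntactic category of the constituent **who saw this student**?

RelC

S
  NP
    Det: this
    N: manuscript
  VP
    V: saw
    NP
      NP
        Pron: they
      RelC
        Rel: who
        VP
          V: saw
          NP
            Det: this
            N: student
The span 'who saw this student' is the RelC node built by RelC → Rel VP.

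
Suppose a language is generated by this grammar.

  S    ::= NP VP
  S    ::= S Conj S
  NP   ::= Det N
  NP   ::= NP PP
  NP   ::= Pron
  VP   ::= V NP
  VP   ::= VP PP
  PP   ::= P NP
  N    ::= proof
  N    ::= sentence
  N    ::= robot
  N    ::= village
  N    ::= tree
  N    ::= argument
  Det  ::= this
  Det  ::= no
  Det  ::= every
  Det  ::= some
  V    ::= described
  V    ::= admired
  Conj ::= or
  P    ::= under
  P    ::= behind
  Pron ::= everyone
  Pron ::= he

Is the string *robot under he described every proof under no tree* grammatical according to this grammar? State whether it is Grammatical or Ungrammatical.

For S → NP VP, no prefix of the string parses as an NP. The alternative S rule S → S Conj S likewise has no satisfying split.

Ungrammatical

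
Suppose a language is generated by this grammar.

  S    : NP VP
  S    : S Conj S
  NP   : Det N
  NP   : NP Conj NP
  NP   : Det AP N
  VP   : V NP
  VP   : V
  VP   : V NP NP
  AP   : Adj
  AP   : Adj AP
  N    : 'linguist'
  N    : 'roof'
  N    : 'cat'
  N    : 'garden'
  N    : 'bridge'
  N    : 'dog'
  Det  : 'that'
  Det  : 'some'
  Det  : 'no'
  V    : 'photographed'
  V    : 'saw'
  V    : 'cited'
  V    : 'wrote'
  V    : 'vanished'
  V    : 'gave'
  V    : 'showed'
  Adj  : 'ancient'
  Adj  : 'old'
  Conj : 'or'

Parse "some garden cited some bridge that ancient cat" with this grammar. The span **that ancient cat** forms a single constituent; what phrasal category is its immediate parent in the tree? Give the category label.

S
  NP
    Det: some
    N: garden
  VP
    V: cited
    NP
      Det: some
      N: bridge
    NP
      Det: that
      AP
        Adj: ancient
      N: cat
The span 'that ancient cat' is the NP node built by NP → Det AP N.
Its mother is the VP built by VP → V NP NP.

VP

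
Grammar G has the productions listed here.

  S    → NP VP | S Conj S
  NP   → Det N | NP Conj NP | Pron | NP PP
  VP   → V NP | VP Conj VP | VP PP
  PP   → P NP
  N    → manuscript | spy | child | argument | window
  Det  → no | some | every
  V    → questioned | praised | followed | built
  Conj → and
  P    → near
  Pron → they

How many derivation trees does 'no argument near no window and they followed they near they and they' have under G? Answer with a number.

Two of the 6 distinct bracketings:
[S [NP [NP [NP [Det no] [N argument]] [PP [P near] [NP [Det no] [N window]]]] [Conj and] [NP [Pron they]]] [VP [V followed] [NP [NP [NP [Pron they]] [PP [P near] [NP [Pron they]]]] [Conj and] [NP [Pron they]]]]]
[S [NP [NP [NP [Det no] [N argument]] [PP [P near] [NP [Det no] [N window]]]] [Conj and] [NP [Pron they]]] [VP [V followed] [NP [NP [Pron they]] [PP [P near] [NP [NP [Pron they]] [Conj and] [NP [Pron they]]]]]]]
The trees differ in how a recursive rule is bracketed over the same span.

6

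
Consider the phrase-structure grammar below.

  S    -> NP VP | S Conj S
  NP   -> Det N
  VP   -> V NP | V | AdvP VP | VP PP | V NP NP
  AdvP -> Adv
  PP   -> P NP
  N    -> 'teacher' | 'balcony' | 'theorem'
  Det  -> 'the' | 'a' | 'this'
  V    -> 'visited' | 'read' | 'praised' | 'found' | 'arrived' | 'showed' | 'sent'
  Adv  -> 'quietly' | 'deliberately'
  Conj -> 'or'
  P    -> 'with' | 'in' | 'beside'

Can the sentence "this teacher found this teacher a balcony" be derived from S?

Grammatical

S
  NP
    Det: this
    N: teacher
  VP
    V: found
    NP
      Det: this
      N: teacher
    NP
      Det: a
      N: balcony
The bracketing above is licensed at every node by one of the given productions, with S at the root.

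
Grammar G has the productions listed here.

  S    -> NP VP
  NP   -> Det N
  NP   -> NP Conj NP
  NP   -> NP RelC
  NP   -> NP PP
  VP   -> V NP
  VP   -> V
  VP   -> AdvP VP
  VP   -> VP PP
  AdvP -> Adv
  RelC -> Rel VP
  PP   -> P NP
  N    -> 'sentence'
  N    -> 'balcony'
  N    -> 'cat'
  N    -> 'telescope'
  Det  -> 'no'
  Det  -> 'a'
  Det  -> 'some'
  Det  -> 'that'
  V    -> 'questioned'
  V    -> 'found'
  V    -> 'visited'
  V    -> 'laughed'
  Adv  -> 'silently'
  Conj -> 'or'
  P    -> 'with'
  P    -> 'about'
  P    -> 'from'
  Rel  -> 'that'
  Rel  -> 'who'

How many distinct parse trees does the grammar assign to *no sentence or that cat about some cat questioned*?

The two bracketings:
[S [NP [NP [Det no] [N sentence]] [Conj or] [NP [NP [Det that] [N cat]] [PP [P about] [NP [Det some] [N cat]]]]] [VP [V questioned]]]
[S [NP [NP [NP [Det no] [N sentence]] [Conj or] [NP [Det that] [N cat]]] [PP [P about] [NP [Det some] [N cat]]]] [VP [V questioned]]]
The trees differ in how a recursive rule is bracketed over the same span.

2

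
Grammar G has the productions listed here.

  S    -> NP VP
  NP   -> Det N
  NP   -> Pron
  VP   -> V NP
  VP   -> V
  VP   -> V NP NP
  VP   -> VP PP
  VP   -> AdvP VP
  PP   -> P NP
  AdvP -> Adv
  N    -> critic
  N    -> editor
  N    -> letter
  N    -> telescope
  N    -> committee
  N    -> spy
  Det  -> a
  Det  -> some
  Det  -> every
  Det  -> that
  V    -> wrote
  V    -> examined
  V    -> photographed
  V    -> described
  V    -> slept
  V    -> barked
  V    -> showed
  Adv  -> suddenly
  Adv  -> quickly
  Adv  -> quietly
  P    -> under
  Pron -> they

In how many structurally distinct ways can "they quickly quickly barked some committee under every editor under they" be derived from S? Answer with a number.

Two of the 6 distinct bracketings:
[S [NP [Pron they]] [VP [VP [VP [AdvP [Adv quickly]] [VP [AdvP [Adv quickly]] [VP [V barked] [NP [Det some] [N committee]]]]] [PP [P under] [NP [Det every] [N editor]]]] [PP [P under] [NP [Pron they]]]]]
[S [NP [Pron they]] [VP [VP [AdvP [Adv quickly]] [VP [VP [AdvP [Adv quickly]] [VP [V barked] [NP [Det some] [N committee]]]] [PP [P under] [NP [Det every] [N editor]]]]] [PP [P under] [NP [Pron they]]]]]
The trees differ in how a recursive rule is bracketed over the same span.

6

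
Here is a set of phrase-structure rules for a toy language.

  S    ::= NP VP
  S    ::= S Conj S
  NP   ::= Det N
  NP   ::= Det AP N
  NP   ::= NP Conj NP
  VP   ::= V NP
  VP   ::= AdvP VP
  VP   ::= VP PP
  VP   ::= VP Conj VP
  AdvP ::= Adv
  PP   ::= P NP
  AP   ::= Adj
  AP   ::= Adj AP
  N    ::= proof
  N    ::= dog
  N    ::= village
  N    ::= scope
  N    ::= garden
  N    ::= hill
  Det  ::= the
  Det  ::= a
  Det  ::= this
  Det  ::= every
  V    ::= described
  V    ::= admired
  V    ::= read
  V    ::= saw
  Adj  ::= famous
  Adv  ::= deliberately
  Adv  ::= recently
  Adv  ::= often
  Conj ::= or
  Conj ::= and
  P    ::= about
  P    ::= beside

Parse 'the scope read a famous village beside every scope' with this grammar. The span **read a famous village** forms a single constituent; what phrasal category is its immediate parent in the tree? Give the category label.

[S [NP [Det the] [N scope]] [VP [VP [V read] [NP [Det a] [AP [Adj famous]] [N village]]] [PP [P beside] [NP [Det every] [N scope]]]]]
The span 'read a famous village' is the VP node built by VP → V NP.
Its mother is the VP built by VP → VP PP.

VP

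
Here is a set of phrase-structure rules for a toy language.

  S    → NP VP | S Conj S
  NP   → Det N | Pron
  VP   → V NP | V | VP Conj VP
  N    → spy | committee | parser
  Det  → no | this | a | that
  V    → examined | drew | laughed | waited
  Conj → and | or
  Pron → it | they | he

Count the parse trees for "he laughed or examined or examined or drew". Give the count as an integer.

5

Two of the 5 distinct bracketings:
[S [NP [Pron he]] [VP [VP [V laughed]] [Conj or] [VP [VP [V examined]] [Conj or] [VP [VP [V examined]] [Conj or] [VP [V drew]]]]]]
[S [NP [Pron he]] [VP [VP [V laughed]] [Conj or] [VP [VP [VP [V examined]] [Conj or] [VP [V examined]]] [Conj or] [VP [V drew]]]]]
The trees differ in how a recursive rule is bracketed over the same span.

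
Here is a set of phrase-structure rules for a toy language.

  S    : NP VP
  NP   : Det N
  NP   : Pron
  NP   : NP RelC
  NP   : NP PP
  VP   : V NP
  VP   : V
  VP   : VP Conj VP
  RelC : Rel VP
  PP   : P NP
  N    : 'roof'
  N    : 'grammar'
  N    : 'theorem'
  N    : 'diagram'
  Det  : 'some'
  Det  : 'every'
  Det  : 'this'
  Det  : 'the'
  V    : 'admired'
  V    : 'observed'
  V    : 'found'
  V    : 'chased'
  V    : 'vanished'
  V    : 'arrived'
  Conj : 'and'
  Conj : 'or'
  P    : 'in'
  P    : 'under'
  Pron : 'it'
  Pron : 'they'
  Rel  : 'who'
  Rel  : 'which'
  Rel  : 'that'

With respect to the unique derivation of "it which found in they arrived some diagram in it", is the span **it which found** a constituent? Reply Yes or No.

Yes

[S [NP [NP [NP [Pron it]] [RelC [Rel which] [VP [V found]]]] [PP [P in] [NP [Pron they]]]] [VP [V arrived] [NP [NP [Det some] [N diagram]] [PP [P in] [NP [Pron it]]]]]]
The words 'it which found' are exhaustively dominated by a single NP node (built by NP → NP RelC), so they form a constituent.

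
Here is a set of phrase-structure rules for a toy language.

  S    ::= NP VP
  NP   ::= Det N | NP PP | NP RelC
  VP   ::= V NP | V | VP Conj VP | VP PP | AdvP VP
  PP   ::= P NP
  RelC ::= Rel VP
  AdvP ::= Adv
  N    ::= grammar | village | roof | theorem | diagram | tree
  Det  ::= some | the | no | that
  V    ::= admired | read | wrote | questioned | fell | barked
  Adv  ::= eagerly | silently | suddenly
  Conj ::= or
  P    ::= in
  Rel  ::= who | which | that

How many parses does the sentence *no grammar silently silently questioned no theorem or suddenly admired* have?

Two of the 3 distinct bracketings:
[S [NP [Det no] [N grammar]] [VP [VP [AdvP [Adv silently]] [VP [AdvP [Adv silently]] [VP [V questioned] [NP [Det no] [N theorem]]]]] [Conj or] [VP [AdvP [Adv suddenly]] [VP [V admired]]]]]
[S [NP [Det no] [N grammar]] [VP [AdvP [Adv silently]] [VP [VP [AdvP [Adv silently]] [VP [V questioned] [NP [Det no] [N theorem]]]] [Conj or] [VP [AdvP [Adv suddenly]] [VP [V admired]]]]]]
The trees differ in how a recursive rule is bracketed over the same span.

3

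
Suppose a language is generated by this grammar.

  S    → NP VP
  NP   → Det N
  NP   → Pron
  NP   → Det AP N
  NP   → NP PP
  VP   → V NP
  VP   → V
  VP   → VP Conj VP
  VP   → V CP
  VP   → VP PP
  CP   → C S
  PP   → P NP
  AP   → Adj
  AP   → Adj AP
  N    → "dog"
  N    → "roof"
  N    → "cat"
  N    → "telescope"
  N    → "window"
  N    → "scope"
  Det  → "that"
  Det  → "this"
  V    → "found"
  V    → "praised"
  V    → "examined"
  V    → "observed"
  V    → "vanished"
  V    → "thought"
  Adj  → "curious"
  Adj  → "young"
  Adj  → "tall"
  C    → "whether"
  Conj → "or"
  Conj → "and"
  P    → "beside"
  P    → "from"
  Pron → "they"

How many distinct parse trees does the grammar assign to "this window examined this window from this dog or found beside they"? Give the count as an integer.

Two of the 4 distinct bracketings:
[S [NP [Det this] [N window]] [VP [VP [V examined] [NP [NP [Det this] [N window]] [PP [P from] [NP [Det this] [N dog]]]]] [Conj or] [VP [VP [V found]] [PP [P beside] [NP [Pron they]]]]]]
[S [NP [Det this] [N window]] [VP [VP [VP [V examined] [NP [Det this] [N window]]] [PP [P from] [NP [Det this] [N dog]]]] [Conj or] [VP [VP [V found]] [PP [P beside] [NP [Pron they]]]]]]
The difference turns on whether NP → NP PP is used at the relevant span, versus an alternative expansion of NP.

4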